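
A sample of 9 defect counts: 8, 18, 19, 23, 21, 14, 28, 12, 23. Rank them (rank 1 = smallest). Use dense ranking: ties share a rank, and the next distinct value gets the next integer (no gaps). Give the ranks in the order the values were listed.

Sorted (ascending): 8, 12, 14, 18, 19, 21, 23, 23, 28
The 2 values of 23 share dense rank 7.
Remaining distinct values take the next consecutive integers.

1, 4, 5, 7, 6, 3, 8, 2, 7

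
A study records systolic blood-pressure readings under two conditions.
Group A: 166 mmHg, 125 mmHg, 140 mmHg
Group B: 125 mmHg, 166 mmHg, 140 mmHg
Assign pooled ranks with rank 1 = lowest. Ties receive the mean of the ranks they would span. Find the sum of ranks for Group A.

Sorted (ascending): 125, 125, 140, 140, 166, 166
The 2 values of 125 occupy positions 1–2 → average rank (1+2)/2 = 1.5.
The 2 values of 140 occupy positions 3–4 → average rank (3+4)/2 = 3.5.
The 2 values of 166 occupy positions 5–6 → average rank (5+6)/2 = 5.5.
Group A values → pooled ranks: 166→5.5, 125→1.5, 140→3.5
Rank sum = 5.5 + 1.5 + 3.5 = 10.5

10.5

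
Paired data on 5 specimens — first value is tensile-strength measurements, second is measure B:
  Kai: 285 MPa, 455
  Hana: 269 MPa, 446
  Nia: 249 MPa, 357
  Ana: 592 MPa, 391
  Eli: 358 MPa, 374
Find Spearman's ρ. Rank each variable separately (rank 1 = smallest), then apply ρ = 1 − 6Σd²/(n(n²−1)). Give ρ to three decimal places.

0.200

Ranks of variable 1: 3, 2, 1, 5, 4
Ranks of variable 2: 5, 4, 1, 3, 2
d = r₁ − r₂: -2, -2, 0, 2, 2
d²: 4, 4, 0, 4, 4; Σd² = 16
ρ = 1 − 6·16/(5·24) = 1 − 96/120 = 0.200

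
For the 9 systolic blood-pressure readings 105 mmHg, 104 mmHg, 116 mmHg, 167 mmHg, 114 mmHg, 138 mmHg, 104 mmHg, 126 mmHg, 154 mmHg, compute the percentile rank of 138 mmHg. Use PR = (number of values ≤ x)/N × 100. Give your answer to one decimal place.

N = 9.
Strictly below 138: 6. Equal to 138: 1.
PR = 7/9 × 100 = 77.8

77.8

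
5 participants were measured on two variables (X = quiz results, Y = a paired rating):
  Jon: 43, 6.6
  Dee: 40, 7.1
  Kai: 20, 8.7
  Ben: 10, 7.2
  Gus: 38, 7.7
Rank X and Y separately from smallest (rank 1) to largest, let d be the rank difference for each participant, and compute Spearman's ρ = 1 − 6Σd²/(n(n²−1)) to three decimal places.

Ranks of variable 1: 5, 4, 2, 1, 3
Ranks of variable 2: 1, 2, 5, 3, 4
d = r₁ − r₂: 4, 2, -3, -2, -1
d²: 16, 4, 9, 4, 1; Σd² = 34
ρ = 1 − 6·34/(5·24) = 1 − 204/120 = -0.700

-0.700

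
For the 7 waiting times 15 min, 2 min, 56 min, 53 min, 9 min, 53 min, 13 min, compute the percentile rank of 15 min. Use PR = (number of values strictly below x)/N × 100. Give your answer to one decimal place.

N = 7.
Strictly below 15: 3. Equal to 15: 1.
PR = 3/7 × 100 = 42.9

42.9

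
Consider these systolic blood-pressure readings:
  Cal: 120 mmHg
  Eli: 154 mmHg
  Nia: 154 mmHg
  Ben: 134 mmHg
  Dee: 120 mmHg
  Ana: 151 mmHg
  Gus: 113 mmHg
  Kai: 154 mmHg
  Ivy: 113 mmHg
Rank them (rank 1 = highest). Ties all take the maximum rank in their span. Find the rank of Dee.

Sorted (descending): 154, 154, 154, 151, 134, 120, 120, 113, 113
The 3 values of 154 occupy positions 1–3 → each gets rank 3.
The 2 values of 120 occupy positions 6–7 → each gets rank 7.
The 2 values of 113 occupy positions 8–9 → each gets rank 9.
Dee has value 120 mmHg → rank 7.

7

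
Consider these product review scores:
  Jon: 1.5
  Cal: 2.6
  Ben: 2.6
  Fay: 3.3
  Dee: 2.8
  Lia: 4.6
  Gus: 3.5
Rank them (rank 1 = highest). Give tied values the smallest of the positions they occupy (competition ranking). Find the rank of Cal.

Sorted (descending): 4.6, 3.5, 3.3, 2.8, 2.6, 2.6, 1.5
The 2 values of 2.6 occupy positions 5–6 → each gets rank 5.
Cal has value 2.6 → rank 5.

5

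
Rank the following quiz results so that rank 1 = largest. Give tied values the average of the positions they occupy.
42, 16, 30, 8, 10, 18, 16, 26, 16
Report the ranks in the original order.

1, 6, 2, 9, 8, 4, 6, 3, 6

Sorted (descending): 42, 30, 26, 18, 16, 16, 16, 10, 8
The 3 values of 16 occupy positions 5–7 → average rank 6.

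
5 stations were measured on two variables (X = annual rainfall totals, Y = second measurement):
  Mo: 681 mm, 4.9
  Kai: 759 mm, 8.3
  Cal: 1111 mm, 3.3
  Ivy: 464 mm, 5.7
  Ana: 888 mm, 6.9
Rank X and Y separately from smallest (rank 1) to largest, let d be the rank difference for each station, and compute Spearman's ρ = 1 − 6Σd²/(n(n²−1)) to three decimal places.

Ranks of variable 1: 2, 3, 5, 1, 4
Ranks of variable 2: 2, 5, 1, 3, 4
d = r₁ − r₂: 0, -2, 4, -2, 0
d²: 0, 4, 16, 4, 0; Σd² = 24
ρ = 1 − 6·24/(5·24) = 1 − 144/120 = -0.200

-0.200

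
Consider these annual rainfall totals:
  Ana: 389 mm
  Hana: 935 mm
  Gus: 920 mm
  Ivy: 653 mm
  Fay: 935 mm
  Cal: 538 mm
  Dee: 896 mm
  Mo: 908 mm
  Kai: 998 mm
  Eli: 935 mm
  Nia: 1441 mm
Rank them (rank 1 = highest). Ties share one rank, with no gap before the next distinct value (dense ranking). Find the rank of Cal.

Sorted (descending): 1441, 998, 935, 935, 935, 920, 908, 896, 653, 538, 389
The 3 values of 935 share dense rank 3.
Remaining distinct values take the next consecutive integers.
Cal has value 538 mm → rank 8.

8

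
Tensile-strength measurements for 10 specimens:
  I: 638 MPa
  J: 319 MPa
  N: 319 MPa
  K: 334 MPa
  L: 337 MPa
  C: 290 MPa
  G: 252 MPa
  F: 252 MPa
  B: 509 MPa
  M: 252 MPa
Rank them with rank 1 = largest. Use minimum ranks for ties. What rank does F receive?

Sorted (descending): 638, 509, 337, 334, 319, 319, 290, 252, 252, 252
The 2 values of 319 occupy positions 5–6 → each gets rank 5.
The 3 values of 252 occupy positions 8–10 → each gets rank 8.
F has value 252 MPa → rank 8.

8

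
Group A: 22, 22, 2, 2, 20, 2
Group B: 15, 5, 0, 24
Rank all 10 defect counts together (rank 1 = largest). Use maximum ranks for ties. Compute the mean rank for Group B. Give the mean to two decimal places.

Sorted (descending): 24, 22, 22, 20, 15, 5, 2, 2, 2, 0
The 2 values of 22 occupy positions 2–3 → each gets rank 3.
The 3 values of 2 occupy positions 7–9 → each gets rank 9.
Group B values → pooled ranks: 15→5, 5→6, 0→10, 24→1
Mean rank = (5 + 6 + 10 + 1) / 4 = 5.50

5.50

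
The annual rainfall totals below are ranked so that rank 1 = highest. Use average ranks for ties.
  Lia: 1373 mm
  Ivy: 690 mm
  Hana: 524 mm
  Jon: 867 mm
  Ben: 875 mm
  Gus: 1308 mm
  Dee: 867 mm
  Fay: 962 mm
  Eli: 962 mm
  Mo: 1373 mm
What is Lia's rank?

1.5

Sorted (descending): 1373, 1373, 1308, 962, 962, 875, 867, 867, 690, 524
The 2 values of 1373 occupy positions 1–2 → average rank (1+2)/2 = 1.5.
The 2 values of 962 occupy positions 4–5 → average rank (4+5)/2 = 4.5.
The 2 values of 867 occupy positions 7–8 → average rank (7+8)/2 = 7.5.
Lia has value 1373 mm → rank 1.5.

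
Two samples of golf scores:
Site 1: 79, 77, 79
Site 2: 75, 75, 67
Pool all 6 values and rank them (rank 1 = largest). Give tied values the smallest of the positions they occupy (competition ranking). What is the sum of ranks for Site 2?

Sorted (descending): 79, 79, 77, 75, 75, 67
The 2 values of 79 occupy positions 1–2 → each gets rank 1.
The 2 values of 75 occupy positions 4–5 → each gets rank 4.
Site 2 values → pooled ranks: 75→4, 75→4, 67→6
Rank sum = 4 + 4 + 6 = 14

14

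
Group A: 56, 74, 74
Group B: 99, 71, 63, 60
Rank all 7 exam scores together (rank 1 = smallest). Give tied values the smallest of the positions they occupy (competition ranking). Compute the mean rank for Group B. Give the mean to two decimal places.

4.00

Sorted (ascending): 56, 60, 63, 71, 74, 74, 99
The 2 values of 74 occupy positions 5–6 → each gets rank 5.
Group B values → pooled ranks: 99→7, 71→4, 63→3, 60→2
Mean rank = (7 + 4 + 3 + 2) / 4 = 4.00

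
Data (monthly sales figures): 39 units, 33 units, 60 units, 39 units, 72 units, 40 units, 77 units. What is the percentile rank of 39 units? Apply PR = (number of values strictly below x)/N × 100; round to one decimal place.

14.3

N = 7.
Strictly below 39: 1. Equal to 39: 2.
PR = 1/7 × 100 = 14.3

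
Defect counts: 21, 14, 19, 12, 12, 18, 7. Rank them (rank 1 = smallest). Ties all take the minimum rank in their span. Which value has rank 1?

7

Sorted (ascending): 7, 12, 12, 14, 18, 19, 21
The 2 values of 12 occupy positions 2–3 → each gets rank 2.
Rank 1 → value 7.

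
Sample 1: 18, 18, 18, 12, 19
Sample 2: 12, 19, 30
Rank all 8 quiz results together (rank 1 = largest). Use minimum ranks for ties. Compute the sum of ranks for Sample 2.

10

Sorted (descending): 30, 19, 19, 18, 18, 18, 12, 12
The 2 values of 19 occupy positions 2–3 → each gets rank 2.
The 3 values of 18 occupy positions 4–6 → each gets rank 4.
The 2 values of 12 occupy positions 7–8 → each gets rank 7.
Sample 2 values → pooled ranks: 12→7, 19→2, 30→1
Rank sum = 7 + 2 + 1 = 10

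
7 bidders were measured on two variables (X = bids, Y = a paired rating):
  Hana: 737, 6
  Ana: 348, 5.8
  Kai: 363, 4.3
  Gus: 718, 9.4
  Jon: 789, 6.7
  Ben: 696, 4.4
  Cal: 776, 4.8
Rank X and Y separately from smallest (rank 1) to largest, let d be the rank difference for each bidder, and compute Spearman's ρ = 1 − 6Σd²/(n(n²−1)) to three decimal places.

0.464

Ranks of variable 1: 5, 1, 2, 4, 7, 3, 6
Ranks of variable 2: 5, 4, 1, 7, 6, 2, 3
d = r₁ − r₂: 0, -3, 1, -3, 1, 1, 3
d²: 0, 9, 1, 9, 1, 1, 9; Σd² = 30
ρ = 1 − 6·30/(7·48) = 1 − 180/336 = 0.464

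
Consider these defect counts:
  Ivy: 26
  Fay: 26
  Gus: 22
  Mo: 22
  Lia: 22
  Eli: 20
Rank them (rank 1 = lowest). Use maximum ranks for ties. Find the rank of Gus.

Sorted (ascending): 20, 22, 22, 22, 26, 26
The 3 values of 22 occupy positions 2–4 → each gets rank 4.
The 2 values of 26 occupy positions 5–6 → each gets rank 6.
Gus has value 22 → rank 4.

4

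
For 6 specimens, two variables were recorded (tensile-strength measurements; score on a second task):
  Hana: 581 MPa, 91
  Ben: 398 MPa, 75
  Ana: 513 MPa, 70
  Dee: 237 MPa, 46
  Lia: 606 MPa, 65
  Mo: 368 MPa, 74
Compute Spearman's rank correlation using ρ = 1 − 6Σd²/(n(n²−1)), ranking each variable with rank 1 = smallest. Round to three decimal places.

0.257

Ranks of variable 1: 5, 3, 4, 1, 6, 2
Ranks of variable 2: 6, 5, 3, 1, 2, 4
d = r₁ − r₂: -1, -2, 1, 0, 4, -2
d²: 1, 4, 1, 0, 16, 4; Σd² = 26
ρ = 1 − 6·26/(6·35) = 1 − 156/210 = 0.257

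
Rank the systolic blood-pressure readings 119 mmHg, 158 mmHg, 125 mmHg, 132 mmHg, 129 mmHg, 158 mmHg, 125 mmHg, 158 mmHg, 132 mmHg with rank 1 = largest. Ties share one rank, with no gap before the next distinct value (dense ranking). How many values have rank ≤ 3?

6

Sorted (descending): 158, 158, 158, 132, 132, 129, 125, 125, 119
The 3 values of 158 share dense rank 1.
The 2 values of 132 share dense rank 2.
The 2 values of 125 share dense rank 4.
Remaining distinct values take the next consecutive integers.
Ranks ≤ 3: {1, 1, 1, 2, 2, 3} → 6 values.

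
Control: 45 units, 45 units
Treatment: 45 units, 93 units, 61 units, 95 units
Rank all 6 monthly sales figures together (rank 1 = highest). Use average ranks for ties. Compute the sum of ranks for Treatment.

11

Sorted (descending): 95, 93, 61, 45, 45, 45
The 3 values of 45 occupy positions 4–6 → average rank 5.
Treatment values → pooled ranks: 45→5, 93→2, 61→3, 95→1
Rank sum = 5 + 2 + 3 + 1 = 11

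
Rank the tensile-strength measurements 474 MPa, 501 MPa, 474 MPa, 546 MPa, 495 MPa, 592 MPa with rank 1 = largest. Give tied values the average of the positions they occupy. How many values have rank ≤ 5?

Sorted (descending): 592, 546, 501, 495, 474, 474
The 2 values of 474 occupy positions 5–6 → average rank (5+6)/2 = 5.5.
Ranks ≤ 5: {1, 2, 3, 4} → 4 values.

4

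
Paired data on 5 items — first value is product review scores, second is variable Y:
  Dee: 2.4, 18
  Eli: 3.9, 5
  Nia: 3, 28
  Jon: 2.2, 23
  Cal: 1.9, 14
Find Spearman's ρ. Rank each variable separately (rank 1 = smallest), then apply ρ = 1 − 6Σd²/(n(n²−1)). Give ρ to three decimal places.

-0.100

Ranks of variable 1: 3, 5, 4, 2, 1
Ranks of variable 2: 3, 1, 5, 4, 2
d = r₁ − r₂: 0, 4, -1, -2, -1
d²: 0, 16, 1, 4, 1; Σd² = 22
ρ = 1 − 6·22/(5·24) = 1 − 132/120 = -0.100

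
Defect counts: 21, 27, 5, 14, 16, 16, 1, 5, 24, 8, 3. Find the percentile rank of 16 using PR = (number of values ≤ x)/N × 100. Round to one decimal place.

N = 11.
Strictly below 16: 6. Equal to 16: 2.
PR = 8/11 × 100 = 72.7

72.7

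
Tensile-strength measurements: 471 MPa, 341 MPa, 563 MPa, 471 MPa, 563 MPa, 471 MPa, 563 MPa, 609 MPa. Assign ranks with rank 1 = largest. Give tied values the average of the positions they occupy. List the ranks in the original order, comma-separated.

Sorted (descending): 609, 563, 563, 563, 471, 471, 471, 341
The 3 values of 563 occupy positions 2–4 → average rank 3.
The 3 values of 471 occupy positions 5–7 → average rank 6.

6, 8, 3, 6, 3, 6, 3, 1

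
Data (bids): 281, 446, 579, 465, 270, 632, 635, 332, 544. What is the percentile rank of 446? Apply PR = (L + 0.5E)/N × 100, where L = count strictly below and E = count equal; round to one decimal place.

38.9

N = 9.
Strictly below 446: 3. Equal to 446: 1.
PR = (3 + 0.5·1)/9 × 100 = 38.9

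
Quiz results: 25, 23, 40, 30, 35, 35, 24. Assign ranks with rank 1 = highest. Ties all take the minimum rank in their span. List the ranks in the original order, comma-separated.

5, 7, 1, 4, 2, 2, 6

Sorted (descending): 40, 35, 35, 30, 25, 24, 23
The 2 values of 35 occupy positions 2–3 → each gets rank 2.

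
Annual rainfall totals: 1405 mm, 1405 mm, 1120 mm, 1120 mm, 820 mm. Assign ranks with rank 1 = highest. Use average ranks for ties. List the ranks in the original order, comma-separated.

Sorted (descending): 1405, 1405, 1120, 1120, 820
The 2 values of 1405 occupy positions 1–2 → average rank (1+2)/2 = 1.5.
The 2 values of 1120 occupy positions 3–4 → average rank (3+4)/2 = 3.5.

1.5, 1.5, 3.5, 3.5, 5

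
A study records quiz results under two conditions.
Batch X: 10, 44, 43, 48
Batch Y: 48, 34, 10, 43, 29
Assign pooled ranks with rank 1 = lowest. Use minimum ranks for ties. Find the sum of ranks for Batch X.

Sorted (ascending): 10, 10, 29, 34, 43, 43, 44, 48, 48
The 2 values of 10 occupy positions 1–2 → each gets rank 1.
The 2 values of 43 occupy positions 5–6 → each gets rank 5.
The 2 values of 48 occupy positions 8–9 → each gets rank 8.
Batch X values → pooled ranks: 10→1, 44→7, 43→5, 48→8
Rank sum = 1 + 7 + 5 + 8 = 21

21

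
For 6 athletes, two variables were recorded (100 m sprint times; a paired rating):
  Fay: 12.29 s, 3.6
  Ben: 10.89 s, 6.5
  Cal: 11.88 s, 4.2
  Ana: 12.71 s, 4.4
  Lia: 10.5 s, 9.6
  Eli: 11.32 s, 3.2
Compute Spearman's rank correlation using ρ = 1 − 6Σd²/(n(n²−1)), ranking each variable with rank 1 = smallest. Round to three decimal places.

Ranks of variable 1: 5, 2, 4, 6, 1, 3
Ranks of variable 2: 2, 5, 3, 4, 6, 1
d = r₁ − r₂: 3, -3, 1, 2, -5, 2
d²: 9, 9, 1, 4, 25, 4; Σd² = 52
ρ = 1 − 6·52/(6·35) = 1 − 312/210 = -0.486

-0.486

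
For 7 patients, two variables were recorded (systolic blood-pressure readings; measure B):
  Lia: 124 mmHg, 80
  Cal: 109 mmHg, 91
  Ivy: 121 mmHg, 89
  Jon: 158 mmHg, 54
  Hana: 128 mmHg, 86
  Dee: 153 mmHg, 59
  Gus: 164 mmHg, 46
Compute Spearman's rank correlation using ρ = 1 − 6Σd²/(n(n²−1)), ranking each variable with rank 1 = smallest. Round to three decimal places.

Ranks of variable 1: 3, 1, 2, 6, 4, 5, 7
Ranks of variable 2: 4, 7, 6, 2, 5, 3, 1
d = r₁ − r₂: -1, -6, -4, 4, -1, 2, 6
d²: 1, 36, 16, 16, 1, 4, 36; Σd² = 110
ρ = 1 − 6·110/(7·48) = 1 − 660/336 = -0.964

-0.964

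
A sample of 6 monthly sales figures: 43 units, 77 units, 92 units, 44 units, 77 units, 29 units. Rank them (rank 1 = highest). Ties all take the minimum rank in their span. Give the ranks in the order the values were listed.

Sorted (descending): 92, 77, 77, 44, 43, 29
The 2 values of 77 occupy positions 2–3 → each gets rank 2.

5, 2, 1, 4, 2, 6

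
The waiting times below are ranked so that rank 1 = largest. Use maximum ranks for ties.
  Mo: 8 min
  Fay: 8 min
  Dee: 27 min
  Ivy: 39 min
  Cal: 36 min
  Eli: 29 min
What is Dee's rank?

Sorted (descending): 39, 36, 29, 27, 8, 8
The 2 values of 8 occupy positions 5–6 → each gets rank 6.
Dee has value 27 min → rank 4.

4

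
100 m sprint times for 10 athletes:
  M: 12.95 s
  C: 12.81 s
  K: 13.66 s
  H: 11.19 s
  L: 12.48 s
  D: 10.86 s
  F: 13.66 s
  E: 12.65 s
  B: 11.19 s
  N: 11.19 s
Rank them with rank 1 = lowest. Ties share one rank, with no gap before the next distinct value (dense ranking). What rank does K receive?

7

Sorted (ascending): 10.86, 11.19, 11.19, 11.19, 12.48, 12.65, 12.81, 12.95, 13.66, 13.66
The 3 values of 11.19 share dense rank 2.
The 2 values of 13.66 share dense rank 7.
Remaining distinct values take the next consecutive integers.
K has value 13.66 s → rank 7.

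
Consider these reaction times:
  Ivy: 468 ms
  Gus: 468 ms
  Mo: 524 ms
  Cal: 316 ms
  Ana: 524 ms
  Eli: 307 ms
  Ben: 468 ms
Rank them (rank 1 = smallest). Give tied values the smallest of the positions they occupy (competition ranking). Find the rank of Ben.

3

Sorted (ascending): 307, 316, 468, 468, 468, 524, 524
The 3 values of 468 occupy positions 3–5 → each gets rank 3.
The 2 values of 524 occupy positions 6–7 → each gets rank 6.
Ben has value 468 ms → rank 3.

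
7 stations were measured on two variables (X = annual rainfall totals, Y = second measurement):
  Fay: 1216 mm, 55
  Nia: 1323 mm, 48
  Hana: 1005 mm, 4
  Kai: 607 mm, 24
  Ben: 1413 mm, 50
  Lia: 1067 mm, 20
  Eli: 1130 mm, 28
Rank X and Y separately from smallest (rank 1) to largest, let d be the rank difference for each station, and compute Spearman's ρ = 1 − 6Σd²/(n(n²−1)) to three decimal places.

0.786

Ranks of variable 1: 5, 6, 2, 1, 7, 3, 4
Ranks of variable 2: 7, 5, 1, 3, 6, 2, 4
d = r₁ − r₂: -2, 1, 1, -2, 1, 1, 0
d²: 4, 1, 1, 4, 1, 1, 0; Σd² = 12
ρ = 1 − 6·12/(7·48) = 1 − 72/336 = 0.786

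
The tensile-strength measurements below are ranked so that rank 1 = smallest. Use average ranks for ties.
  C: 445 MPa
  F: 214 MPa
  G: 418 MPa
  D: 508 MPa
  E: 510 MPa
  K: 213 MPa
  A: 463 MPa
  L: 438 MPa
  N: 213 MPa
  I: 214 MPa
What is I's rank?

Sorted (ascending): 213, 213, 214, 214, 418, 438, 445, 463, 508, 510
The 2 values of 213 occupy positions 1–2 → average rank (1+2)/2 = 1.5.
The 2 values of 214 occupy positions 3–4 → average rank (3+4)/2 = 3.5.
I has value 214 MPa → rank 3.5.

3.5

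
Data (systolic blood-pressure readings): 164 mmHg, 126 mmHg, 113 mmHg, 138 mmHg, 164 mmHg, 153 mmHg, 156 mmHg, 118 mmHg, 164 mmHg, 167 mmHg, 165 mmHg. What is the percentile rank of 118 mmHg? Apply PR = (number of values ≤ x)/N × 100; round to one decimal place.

18.2

N = 11.
Strictly below 118: 1. Equal to 118: 1.
PR = 2/11 × 100 = 18.2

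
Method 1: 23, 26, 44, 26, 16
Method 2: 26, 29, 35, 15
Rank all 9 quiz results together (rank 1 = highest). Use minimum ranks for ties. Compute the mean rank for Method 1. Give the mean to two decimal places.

Sorted (descending): 44, 35, 29, 26, 26, 26, 23, 16, 15
The 3 values of 26 occupy positions 4–6 → each gets rank 4.
Method 1 values → pooled ranks: 23→7, 26→4, 44→1, 26→4, 16→8
Mean rank = (7 + 4 + 1 + 4 + 8) / 5 = 4.80

4.80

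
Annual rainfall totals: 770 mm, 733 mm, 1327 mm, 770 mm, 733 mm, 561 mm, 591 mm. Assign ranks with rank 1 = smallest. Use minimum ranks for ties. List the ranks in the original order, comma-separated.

Sorted (ascending): 561, 591, 733, 733, 770, 770, 1327
The 2 values of 733 occupy positions 3–4 → each gets rank 3.
The 2 values of 770 occupy positions 5–6 → each gets rank 5.

5, 3, 7, 5, 3, 1, 2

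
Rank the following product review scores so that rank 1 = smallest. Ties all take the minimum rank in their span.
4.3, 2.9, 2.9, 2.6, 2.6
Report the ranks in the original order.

5, 3, 3, 1, 1

Sorted (ascending): 2.6, 2.6, 2.9, 2.9, 4.3
The 2 values of 2.6 occupy positions 1–2 → each gets rank 1.
The 2 values of 2.9 occupy positions 3–4 → each gets rank 3.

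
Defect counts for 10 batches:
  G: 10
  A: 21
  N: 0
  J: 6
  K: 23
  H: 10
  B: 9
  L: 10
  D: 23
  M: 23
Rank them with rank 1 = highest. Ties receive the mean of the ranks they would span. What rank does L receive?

Sorted (descending): 23, 23, 23, 21, 10, 10, 10, 9, 6, 0
The 3 values of 23 occupy positions 1–3 → average rank 2.
The 3 values of 10 occupy positions 5–7 → average rank 6.
L has value 10 → rank 6.

6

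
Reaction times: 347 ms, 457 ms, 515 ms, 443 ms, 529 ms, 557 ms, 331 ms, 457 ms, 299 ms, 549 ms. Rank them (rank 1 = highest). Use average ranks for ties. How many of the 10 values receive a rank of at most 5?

4

Sorted (descending): 557, 549, 529, 515, 457, 457, 443, 347, 331, 299
The 2 values of 457 occupy positions 5–6 → average rank (5+6)/2 = 5.5.
Ranks ≤ 5: {1, 2, 3, 4} → 4 values.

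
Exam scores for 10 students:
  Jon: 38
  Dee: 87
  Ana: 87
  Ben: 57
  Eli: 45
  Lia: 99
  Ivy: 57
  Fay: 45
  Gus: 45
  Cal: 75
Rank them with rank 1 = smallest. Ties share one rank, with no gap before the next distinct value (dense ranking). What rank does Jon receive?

1

Sorted (ascending): 38, 45, 45, 45, 57, 57, 75, 87, 87, 99
The 3 values of 45 share dense rank 2.
The 2 values of 57 share dense rank 3.
The 2 values of 87 share dense rank 5.
Remaining distinct values take the next consecutive integers.
Jon has value 38 → rank 1.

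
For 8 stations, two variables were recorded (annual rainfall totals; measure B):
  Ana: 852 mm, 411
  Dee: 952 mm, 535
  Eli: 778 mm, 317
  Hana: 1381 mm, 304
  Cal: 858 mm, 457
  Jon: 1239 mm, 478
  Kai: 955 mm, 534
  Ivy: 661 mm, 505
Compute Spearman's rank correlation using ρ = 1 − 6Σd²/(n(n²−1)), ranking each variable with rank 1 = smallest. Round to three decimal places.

Ranks of variable 1: 3, 5, 2, 8, 4, 7, 6, 1
Ranks of variable 2: 3, 8, 2, 1, 4, 5, 7, 6
d = r₁ − r₂: 0, -3, 0, 7, 0, 2, -1, -5
d²: 0, 9, 0, 49, 0, 4, 1, 25; Σd² = 88
ρ = 1 − 6·88/(8·63) = 1 − 528/504 = -0.048

-0.048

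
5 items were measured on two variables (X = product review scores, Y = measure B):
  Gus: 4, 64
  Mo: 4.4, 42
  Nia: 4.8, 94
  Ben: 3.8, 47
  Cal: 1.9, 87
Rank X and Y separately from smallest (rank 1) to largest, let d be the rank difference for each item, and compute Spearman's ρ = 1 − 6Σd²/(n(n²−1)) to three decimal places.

Ranks of variable 1: 3, 4, 5, 2, 1
Ranks of variable 2: 3, 1, 5, 2, 4
d = r₁ − r₂: 0, 3, 0, 0, -3
d²: 0, 9, 0, 0, 9; Σd² = 18
ρ = 1 − 6·18/(5·24) = 1 − 108/120 = 0.100

0.100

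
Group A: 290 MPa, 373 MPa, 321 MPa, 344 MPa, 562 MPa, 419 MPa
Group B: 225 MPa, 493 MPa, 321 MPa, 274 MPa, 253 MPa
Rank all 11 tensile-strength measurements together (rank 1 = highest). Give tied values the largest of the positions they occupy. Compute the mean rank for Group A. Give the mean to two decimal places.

4.67

Sorted (descending): 562, 493, 419, 373, 344, 321, 321, 290, 274, 253, 225
The 2 values of 321 occupy positions 6–7 → each gets rank 7.
Group A values → pooled ranks: 290→8, 373→4, 321→7, 344→5, 562→1, 419→3
Mean rank = (8 + 4 + 7 + 5 + 1 + 3) / 6 = 4.67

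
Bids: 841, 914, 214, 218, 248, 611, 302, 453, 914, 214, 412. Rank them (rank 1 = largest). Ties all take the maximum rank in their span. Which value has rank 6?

412

Sorted (descending): 914, 914, 841, 611, 453, 412, 302, 248, 218, 214, 214
The 2 values of 914 occupy positions 1–2 → each gets rank 2.
The 2 values of 214 occupy positions 10–11 → each gets rank 11.
Rank 6 → value 412.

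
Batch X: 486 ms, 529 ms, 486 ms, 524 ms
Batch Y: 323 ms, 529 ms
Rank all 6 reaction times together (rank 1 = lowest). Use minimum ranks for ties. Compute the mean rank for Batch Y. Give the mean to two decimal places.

3.00

Sorted (ascending): 323, 486, 486, 524, 529, 529
The 2 values of 486 occupy positions 2–3 → each gets rank 2.
The 2 values of 529 occupy positions 5–6 → each gets rank 5.
Batch Y values → pooled ranks: 323→1, 529→5
Mean rank = (1 + 5) / 2 = 3.00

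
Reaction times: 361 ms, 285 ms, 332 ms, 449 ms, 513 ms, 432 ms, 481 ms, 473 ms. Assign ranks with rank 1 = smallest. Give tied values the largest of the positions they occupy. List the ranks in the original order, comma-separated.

3, 1, 2, 5, 8, 4, 7, 6

Sorted (ascending): 285, 332, 361, 432, 449, 473, 481, 513
No ties — each value takes its position as its rank.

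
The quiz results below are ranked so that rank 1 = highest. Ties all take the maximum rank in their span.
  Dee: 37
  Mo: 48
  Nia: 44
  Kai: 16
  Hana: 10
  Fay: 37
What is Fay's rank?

Sorted (descending): 48, 44, 37, 37, 16, 10
The 2 values of 37 occupy positions 3–4 → each gets rank 4.
Fay has value 37 → rank 4.

4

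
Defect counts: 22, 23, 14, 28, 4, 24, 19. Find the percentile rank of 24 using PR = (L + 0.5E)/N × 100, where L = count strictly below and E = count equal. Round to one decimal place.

N = 7.
Strictly below 24: 5. Equal to 24: 1.
PR = (5 + 0.5·1)/7 × 100 = 78.6

78.6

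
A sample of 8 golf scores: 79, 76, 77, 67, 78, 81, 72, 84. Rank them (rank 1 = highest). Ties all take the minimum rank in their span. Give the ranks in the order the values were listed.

Sorted (descending): 84, 81, 79, 78, 77, 76, 72, 67
No ties — each value takes its position as its rank.

3, 6, 5, 8, 4, 2, 7, 1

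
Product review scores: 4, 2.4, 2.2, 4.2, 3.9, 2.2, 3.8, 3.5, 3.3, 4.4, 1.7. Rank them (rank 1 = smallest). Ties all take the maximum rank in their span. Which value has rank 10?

4.2

Sorted (ascending): 1.7, 2.2, 2.2, 2.4, 3.3, 3.5, 3.8, 3.9, 4, 4.2, 4.4
The 2 values of 2.2 occupy positions 2–3 → each gets rank 3.
Rank 10 → value 4.2.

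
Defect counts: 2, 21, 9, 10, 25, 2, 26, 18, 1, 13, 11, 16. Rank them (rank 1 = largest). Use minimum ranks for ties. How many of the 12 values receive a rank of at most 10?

Sorted (descending): 26, 25, 21, 18, 16, 13, 11, 10, 9, 2, 2, 1
The 2 values of 2 occupy positions 10–11 → each gets rank 10.
Ranks ≤ 10: {1, 2, 3, 4, 5, 6, 7, 8, 9, 10, 10} → 11 values.

11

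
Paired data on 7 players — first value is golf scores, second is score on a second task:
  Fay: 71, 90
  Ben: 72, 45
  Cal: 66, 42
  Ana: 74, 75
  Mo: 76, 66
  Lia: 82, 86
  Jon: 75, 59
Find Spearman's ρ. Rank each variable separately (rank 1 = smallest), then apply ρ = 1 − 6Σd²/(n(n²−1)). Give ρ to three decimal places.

0.357

Ranks of variable 1: 2, 3, 1, 4, 6, 7, 5
Ranks of variable 2: 7, 2, 1, 5, 4, 6, 3
d = r₁ − r₂: -5, 1, 0, -1, 2, 1, 2
d²: 25, 1, 0, 1, 4, 1, 4; Σd² = 36
ρ = 1 − 6·36/(7·48) = 1 − 216/336 = 0.357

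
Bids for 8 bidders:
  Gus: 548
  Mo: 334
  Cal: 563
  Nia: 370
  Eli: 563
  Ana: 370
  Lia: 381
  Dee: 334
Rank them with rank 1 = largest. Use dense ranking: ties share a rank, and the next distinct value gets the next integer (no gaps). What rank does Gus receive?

Sorted (descending): 563, 563, 548, 381, 370, 370, 334, 334
The 2 values of 563 share dense rank 1.
The 2 values of 370 share dense rank 4.
The 2 values of 334 share dense rank 5.
Remaining distinct values take the next consecutive integers.
Gus has value 548 → rank 2.

2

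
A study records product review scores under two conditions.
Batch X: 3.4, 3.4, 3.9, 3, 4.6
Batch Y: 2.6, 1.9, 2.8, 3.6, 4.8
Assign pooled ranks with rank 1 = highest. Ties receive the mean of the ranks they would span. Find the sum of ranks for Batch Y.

Sorted (descending): 4.8, 4.6, 3.9, 3.6, 3.4, 3.4, 3, 2.8, 2.6, 1.9
The 2 values of 3.4 occupy positions 5–6 → average rank (5+6)/2 = 5.5.
Batch Y values → pooled ranks: 2.6→9, 1.9→10, 2.8→8, 3.6→4, 4.8→1
Rank sum = 9 + 10 + 8 + 4 + 1 = 32

32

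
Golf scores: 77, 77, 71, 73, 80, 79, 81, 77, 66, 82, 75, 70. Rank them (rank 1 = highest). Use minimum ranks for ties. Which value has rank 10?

Sorted (descending): 82, 81, 80, 79, 77, 77, 77, 75, 73, 71, 70, 66
The 3 values of 77 occupy positions 5–7 → each gets rank 5.
Rank 10 → value 71.

71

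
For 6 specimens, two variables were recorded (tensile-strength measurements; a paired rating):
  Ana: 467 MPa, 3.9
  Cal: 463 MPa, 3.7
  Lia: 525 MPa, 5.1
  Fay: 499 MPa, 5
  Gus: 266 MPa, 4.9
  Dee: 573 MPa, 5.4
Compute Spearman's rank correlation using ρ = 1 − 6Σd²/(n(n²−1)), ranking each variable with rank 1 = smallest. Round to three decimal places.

Ranks of variable 1: 3, 2, 5, 4, 1, 6
Ranks of variable 2: 2, 1, 5, 4, 3, 6
d = r₁ − r₂: 1, 1, 0, 0, -2, 0
d²: 1, 1, 0, 0, 4, 0; Σd² = 6
ρ = 1 − 6·6/(6·35) = 1 − 36/210 = 0.829

0.829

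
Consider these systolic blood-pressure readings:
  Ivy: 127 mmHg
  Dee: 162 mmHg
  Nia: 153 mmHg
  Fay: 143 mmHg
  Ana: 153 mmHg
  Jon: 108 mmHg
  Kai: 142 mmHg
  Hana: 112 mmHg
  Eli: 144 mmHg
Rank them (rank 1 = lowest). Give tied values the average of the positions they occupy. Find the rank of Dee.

Sorted (ascending): 108, 112, 127, 142, 143, 144, 153, 153, 162
The 2 values of 153 occupy positions 7–8 → average rank (7+8)/2 = 7.5.
Dee has value 162 mmHg → rank 9.

9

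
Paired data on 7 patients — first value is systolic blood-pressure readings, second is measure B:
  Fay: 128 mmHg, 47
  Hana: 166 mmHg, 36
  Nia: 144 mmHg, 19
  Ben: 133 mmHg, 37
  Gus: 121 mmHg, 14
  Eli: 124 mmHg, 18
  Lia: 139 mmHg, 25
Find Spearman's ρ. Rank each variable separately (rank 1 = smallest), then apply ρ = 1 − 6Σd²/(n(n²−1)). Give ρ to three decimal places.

Ranks of variable 1: 3, 7, 6, 4, 1, 2, 5
Ranks of variable 2: 7, 5, 3, 6, 1, 2, 4
d = r₁ − r₂: -4, 2, 3, -2, 0, 0, 1
d²: 16, 4, 9, 4, 0, 0, 1; Σd² = 34
ρ = 1 − 6·34/(7·48) = 1 − 204/336 = 0.393

0.393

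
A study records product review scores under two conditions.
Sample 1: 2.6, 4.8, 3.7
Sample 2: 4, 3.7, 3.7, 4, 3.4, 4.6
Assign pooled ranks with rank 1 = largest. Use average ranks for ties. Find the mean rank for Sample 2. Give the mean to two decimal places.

Sorted (descending): 4.8, 4.6, 4, 4, 3.7, 3.7, 3.7, 3.4, 2.6
The 2 values of 4 occupy positions 3–4 → average rank (3+4)/2 = 3.5.
The 3 values of 3.7 occupy positions 5–7 → average rank 6.
Sample 2 values → pooled ranks: 4→3.5, 3.7→6, 3.7→6, 4→3.5, 3.4→8, 4.6→2
Mean rank = (3.5 + 6 + 6 + 3.5 + 8 + 2) / 6 = 4.83

4.83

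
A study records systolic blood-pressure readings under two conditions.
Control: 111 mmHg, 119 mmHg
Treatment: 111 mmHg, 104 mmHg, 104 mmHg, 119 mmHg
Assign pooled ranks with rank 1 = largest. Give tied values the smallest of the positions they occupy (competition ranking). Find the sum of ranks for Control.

Sorted (descending): 119, 119, 111, 111, 104, 104
The 2 values of 119 occupy positions 1–2 → each gets rank 1.
The 2 values of 111 occupy positions 3–4 → each gets rank 3.
The 2 values of 104 occupy positions 5–6 → each gets rank 5.
Control values → pooled ranks: 111→3, 119→1
Rank sum = 3 + 1 = 4

4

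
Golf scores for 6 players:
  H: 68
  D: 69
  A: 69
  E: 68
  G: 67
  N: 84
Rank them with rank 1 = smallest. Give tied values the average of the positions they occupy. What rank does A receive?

4.5

Sorted (ascending): 67, 68, 68, 69, 69, 84
The 2 values of 68 occupy positions 2–3 → average rank (2+3)/2 = 2.5.
The 2 values of 69 occupy positions 4–5 → average rank (4+5)/2 = 4.5.
A has value 69 → rank 4.5.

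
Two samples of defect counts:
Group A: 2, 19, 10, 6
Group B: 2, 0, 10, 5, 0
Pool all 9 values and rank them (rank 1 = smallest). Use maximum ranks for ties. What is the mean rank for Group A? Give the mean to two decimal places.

Sorted (ascending): 0, 0, 2, 2, 5, 6, 10, 10, 19
The 2 values of 0 occupy positions 1–2 → each gets rank 2.
The 2 values of 2 occupy positions 3–4 → each gets rank 4.
The 2 values of 10 occupy positions 7–8 → each gets rank 8.
Group A values → pooled ranks: 2→4, 19→9, 10→8, 6→6
Mean rank = (4 + 9 + 8 + 6) / 4 = 6.75

6.75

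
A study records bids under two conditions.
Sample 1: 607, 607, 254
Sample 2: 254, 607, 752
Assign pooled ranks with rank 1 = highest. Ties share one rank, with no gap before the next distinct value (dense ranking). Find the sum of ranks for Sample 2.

Sorted (descending): 752, 607, 607, 607, 254, 254
The 3 values of 607 share dense rank 2.
The 2 values of 254 share dense rank 3.
Remaining distinct values take the next consecutive integers.
Sample 2 values → pooled ranks: 254→3, 607→2, 752→1
Rank sum = 3 + 2 + 1 = 6

6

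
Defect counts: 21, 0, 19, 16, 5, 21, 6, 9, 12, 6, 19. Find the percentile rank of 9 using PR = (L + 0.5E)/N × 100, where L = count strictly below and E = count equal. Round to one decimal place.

N = 11.
Strictly below 9: 4. Equal to 9: 1.
PR = (4 + 0.5·1)/11 × 100 = 40.9

40.9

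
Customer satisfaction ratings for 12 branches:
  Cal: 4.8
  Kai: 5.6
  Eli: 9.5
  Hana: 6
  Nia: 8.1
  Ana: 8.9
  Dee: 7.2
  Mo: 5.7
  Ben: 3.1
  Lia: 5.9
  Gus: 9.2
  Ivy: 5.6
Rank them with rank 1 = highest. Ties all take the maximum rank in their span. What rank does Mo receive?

Sorted (descending): 9.5, 9.2, 8.9, 8.1, 7.2, 6, 5.9, 5.7, 5.6, 5.6, 4.8, 3.1
The 2 values of 5.6 occupy positions 9–10 → each gets rank 10.
Mo has value 5.7 → rank 8.

8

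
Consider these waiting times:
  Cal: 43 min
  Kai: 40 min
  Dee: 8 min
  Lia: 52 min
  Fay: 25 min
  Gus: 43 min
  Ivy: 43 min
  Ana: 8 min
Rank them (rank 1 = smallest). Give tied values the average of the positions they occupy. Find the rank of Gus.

6

Sorted (ascending): 8, 8, 25, 40, 43, 43, 43, 52
The 2 values of 8 occupy positions 1–2 → average rank (1+2)/2 = 1.5.
The 3 values of 43 occupy positions 5–7 → average rank 6.
Gus has value 43 min → rank 6.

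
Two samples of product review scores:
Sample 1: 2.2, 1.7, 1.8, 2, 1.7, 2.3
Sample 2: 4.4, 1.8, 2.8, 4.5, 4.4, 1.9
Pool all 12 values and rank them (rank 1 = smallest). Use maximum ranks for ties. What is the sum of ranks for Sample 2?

52

Sorted (ascending): 1.7, 1.7, 1.8, 1.8, 1.9, 2, 2.2, 2.3, 2.8, 4.4, 4.4, 4.5
The 2 values of 1.7 occupy positions 1–2 → each gets rank 2.
The 2 values of 1.8 occupy positions 3–4 → each gets rank 4.
The 2 values of 4.4 occupy positions 10–11 → each gets rank 11.
Sample 2 values → pooled ranks: 4.4→11, 1.8→4, 2.8→9, 4.5→12, 4.4→11, 1.9→5
Rank sum = 11 + 4 + 9 + 12 + 11 + 5 = 52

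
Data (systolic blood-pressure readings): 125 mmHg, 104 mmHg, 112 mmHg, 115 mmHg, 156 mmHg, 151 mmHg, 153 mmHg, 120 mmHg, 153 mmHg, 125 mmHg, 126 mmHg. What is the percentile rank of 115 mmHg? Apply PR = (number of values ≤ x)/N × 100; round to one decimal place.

N = 11.
Strictly below 115: 2. Equal to 115: 1.
PR = 3/11 × 100 = 27.3

27.3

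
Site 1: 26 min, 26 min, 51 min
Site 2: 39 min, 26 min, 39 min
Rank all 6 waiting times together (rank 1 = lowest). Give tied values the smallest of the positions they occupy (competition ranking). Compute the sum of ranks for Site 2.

9

Sorted (ascending): 26, 26, 26, 39, 39, 51
The 3 values of 26 occupy positions 1–3 → each gets rank 1.
The 2 values of 39 occupy positions 4–5 → each gets rank 4.
Site 2 values → pooled ranks: 39→4, 26→1, 39→4
Rank sum = 4 + 1 + 4 = 9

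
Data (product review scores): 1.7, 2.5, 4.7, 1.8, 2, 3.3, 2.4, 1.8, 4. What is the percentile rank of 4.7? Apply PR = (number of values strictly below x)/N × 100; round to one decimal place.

N = 9.
Strictly below 4.7: 8. Equal to 4.7: 1.
PR = 8/9 × 100 = 88.9

88.9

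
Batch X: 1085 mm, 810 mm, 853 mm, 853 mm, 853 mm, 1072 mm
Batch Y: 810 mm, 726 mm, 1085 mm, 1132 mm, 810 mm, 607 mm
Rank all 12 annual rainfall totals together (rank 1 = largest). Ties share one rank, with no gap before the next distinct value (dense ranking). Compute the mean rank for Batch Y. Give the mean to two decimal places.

Sorted (descending): 1132, 1085, 1085, 1072, 853, 853, 853, 810, 810, 810, 726, 607
The 2 values of 1085 share dense rank 2.
The 3 values of 853 share dense rank 4.
The 3 values of 810 share dense rank 5.
Remaining distinct values take the next consecutive integers.
Batch Y values → pooled ranks: 810→5, 726→6, 1085→2, 1132→1, 810→5, 607→7
Mean rank = (5 + 6 + 2 + 1 + 5 + 7) / 6 = 4.33

4.33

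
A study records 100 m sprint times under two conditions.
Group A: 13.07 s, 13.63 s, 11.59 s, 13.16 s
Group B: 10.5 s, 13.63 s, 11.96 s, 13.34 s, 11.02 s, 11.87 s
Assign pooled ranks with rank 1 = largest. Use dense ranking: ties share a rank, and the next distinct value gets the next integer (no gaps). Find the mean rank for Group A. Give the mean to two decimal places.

3.75

Sorted (descending): 13.63, 13.63, 13.34, 13.16, 13.07, 11.96, 11.87, 11.59, 11.02, 10.5
The 2 values of 13.63 share dense rank 1.
Remaining distinct values take the next consecutive integers.
Group A values → pooled ranks: 13.07→4, 13.63→1, 11.59→7, 13.16→3
Mean rank = (4 + 1 + 7 + 3) / 4 = 3.75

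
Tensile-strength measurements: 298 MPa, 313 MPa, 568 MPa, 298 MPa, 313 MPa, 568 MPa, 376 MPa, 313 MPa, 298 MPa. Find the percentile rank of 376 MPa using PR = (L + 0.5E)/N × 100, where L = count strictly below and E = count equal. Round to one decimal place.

72.2

N = 9.
Strictly below 376: 6. Equal to 376: 1.
PR = (6 + 0.5·1)/9 × 100 = 72.2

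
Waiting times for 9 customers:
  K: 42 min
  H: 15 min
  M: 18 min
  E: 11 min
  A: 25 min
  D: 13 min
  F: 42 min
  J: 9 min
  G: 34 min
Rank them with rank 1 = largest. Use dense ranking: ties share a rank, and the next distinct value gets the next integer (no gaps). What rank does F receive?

Sorted (descending): 42, 42, 34, 25, 18, 15, 13, 11, 9
The 2 values of 42 share dense rank 1.
Remaining distinct values take the next consecutive integers.
F has value 42 min → rank 1.

1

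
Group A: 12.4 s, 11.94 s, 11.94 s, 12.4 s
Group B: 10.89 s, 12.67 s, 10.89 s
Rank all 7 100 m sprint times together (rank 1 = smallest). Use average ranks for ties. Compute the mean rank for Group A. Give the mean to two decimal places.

Sorted (ascending): 10.89, 10.89, 11.94, 11.94, 12.4, 12.4, 12.67
The 2 values of 10.89 occupy positions 1–2 → average rank (1+2)/2 = 1.5.
The 2 values of 11.94 occupy positions 3–4 → average rank (3+4)/2 = 3.5.
The 2 values of 12.4 occupy positions 5–6 → average rank (5+6)/2 = 5.5.
Group A values → pooled ranks: 12.4→5.5, 11.94→3.5, 11.94→3.5, 12.4→5.5
Mean rank = (5.5 + 3.5 + 3.5 + 5.5) / 4 = 4.50

4.50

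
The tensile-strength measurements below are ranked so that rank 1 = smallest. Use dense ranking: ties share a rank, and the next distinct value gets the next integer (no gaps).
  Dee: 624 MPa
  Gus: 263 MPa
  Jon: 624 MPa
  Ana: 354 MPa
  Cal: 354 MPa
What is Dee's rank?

Sorted (ascending): 263, 354, 354, 624, 624
The 2 values of 354 share dense rank 2.
The 2 values of 624 share dense rank 3.
Remaining distinct values take the next consecutive integers.
Dee has value 624 MPa → rank 3.

3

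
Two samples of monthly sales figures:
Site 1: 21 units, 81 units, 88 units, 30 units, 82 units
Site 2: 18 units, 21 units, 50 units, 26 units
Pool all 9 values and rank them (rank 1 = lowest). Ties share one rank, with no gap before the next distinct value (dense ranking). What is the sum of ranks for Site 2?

11

Sorted (ascending): 18, 21, 21, 26, 30, 50, 81, 82, 88
The 2 values of 21 share dense rank 2.
Remaining distinct values take the next consecutive integers.
Site 2 values → pooled ranks: 18→1, 21→2, 50→5, 26→3
Rank sum = 1 + 2 + 5 + 3 = 11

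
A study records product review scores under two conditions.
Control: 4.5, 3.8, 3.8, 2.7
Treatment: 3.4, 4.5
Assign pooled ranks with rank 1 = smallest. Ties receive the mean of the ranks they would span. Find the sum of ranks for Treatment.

7.5

Sorted (ascending): 2.7, 3.4, 3.8, 3.8, 4.5, 4.5
The 2 values of 3.8 occupy positions 3–4 → average rank (3+4)/2 = 3.5.
The 2 values of 4.5 occupy positions 5–6 → average rank (5+6)/2 = 5.5.
Treatment values → pooled ranks: 3.4→2, 4.5→5.5
Rank sum = 2 + 5.5 = 7.5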